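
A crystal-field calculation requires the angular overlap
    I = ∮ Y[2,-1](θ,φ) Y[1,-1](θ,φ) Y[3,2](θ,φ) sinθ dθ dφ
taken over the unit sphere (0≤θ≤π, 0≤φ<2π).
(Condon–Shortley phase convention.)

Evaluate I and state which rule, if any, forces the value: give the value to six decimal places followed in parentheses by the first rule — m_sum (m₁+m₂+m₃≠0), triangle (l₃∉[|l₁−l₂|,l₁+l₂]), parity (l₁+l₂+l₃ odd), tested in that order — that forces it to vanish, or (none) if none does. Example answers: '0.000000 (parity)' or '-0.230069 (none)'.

m-sum 0 ✓  L=6 even ✓  1≤3≤3 ✓
Π(2lᵢ+1) = 5×3×7 = 105
triangle coeff Δ(2,1,3) = 1/105
Σ_t [0,0]: t=0:+1/4 = 1/4
(3j)²=3/35 [(2 1 3; 0 0 0)], sign=-1
Σ_t [0,0]: t=0:+1/12 = 1/12
(3j)²=2/21 [(2 1 3; -1 -1 2)], sign=-1
⇒ 4πI² = 6/7
I = (+1)√(6/7/(4π)) = 0.26116903
No selection rule forces the value: the integral is nonzero (none).

0.261169 (none)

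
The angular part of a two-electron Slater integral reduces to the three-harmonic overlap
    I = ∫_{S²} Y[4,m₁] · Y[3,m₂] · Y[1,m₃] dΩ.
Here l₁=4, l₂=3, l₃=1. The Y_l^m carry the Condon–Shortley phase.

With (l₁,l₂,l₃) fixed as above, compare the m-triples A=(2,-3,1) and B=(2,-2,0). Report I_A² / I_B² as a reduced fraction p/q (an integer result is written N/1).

Shared (l₁,l₂,l₃)=(4,3,1): N and (l;000)² cancel in I_A²/I_B².
A: Δ = 6!·2!·0!/9! = 1/252; Racah Σ t=0..0: t=0:+1/1440 = 1/1440; ⇒ 3j(4 3 1; 2 -3 1)² = 1/252, sgn +1
B: Δ = 6!·2!·0!/9! = 1/252; Racah Σ t=1..1: t=1:−1/120 = -1/120; ⇒ 3j(4 3 1; 2 -2 0)² = 1/21, sgn +1
I_A²/I_B² = (1/252)/(1/21) = 1/12

1/12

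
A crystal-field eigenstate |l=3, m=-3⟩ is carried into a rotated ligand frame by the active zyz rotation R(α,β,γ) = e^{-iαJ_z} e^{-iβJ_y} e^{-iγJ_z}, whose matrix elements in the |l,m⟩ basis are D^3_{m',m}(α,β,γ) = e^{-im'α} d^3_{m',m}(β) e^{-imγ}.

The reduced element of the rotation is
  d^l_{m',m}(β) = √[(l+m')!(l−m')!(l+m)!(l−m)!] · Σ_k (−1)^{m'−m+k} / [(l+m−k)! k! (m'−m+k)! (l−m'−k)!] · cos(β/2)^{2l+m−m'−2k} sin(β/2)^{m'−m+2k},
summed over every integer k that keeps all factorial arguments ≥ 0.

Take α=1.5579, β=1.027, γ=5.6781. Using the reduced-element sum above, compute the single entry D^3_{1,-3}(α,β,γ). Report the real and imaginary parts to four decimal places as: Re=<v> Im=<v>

Re=-0.1665 Im=0.0393

D^3_{1,-3}(1.5579,1.0270,5.6781) = e^{-i·1·1.5579}·d^3_{1,-3}(1.0270)·e^{-i·-3·5.6781}. Compute d first:
c=cos(1.027000/2)=0.871031, s=sin(1.027000/2)=0.491229; N=√[24·2·1·720]=185.903201
k∈{0} keeps every argument non-negative
  k=0: (−1)^4·185.9032/(48)·0.8710^2·0.4912^4 = +0.171099
d^3_{1,-3}(1.0270) = +0.171099
Phases: e^{-i·(1)·1.5579}=+0.012896-0.999917i, e^{-i·(-3)·5.6781}=-0.242032-0.970268i ⇒ D=-0.166532+0.039267i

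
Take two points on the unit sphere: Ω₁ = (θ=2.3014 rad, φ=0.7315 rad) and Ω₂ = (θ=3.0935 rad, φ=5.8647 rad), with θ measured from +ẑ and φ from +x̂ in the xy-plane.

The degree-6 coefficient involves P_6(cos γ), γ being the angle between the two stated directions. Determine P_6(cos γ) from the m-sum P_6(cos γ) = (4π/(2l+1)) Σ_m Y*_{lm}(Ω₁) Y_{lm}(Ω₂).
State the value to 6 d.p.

Term-by-term m-sum for l=6 (normalisation 4π/13 = 0.966644):
  term(m=-6) = +0.000000+0.000000i   from Y*(Ω₁)=-0.026199-0.078171i, Y(Ω₂)=-0.000000+0.000000i
  term(m=-5) = +0.000000-0.000000i   from Y*(Ω₁)=+0.222590+0.126240i, Y(Ω₂)=+0.000000-0.000000i
  term(m=-4) = -0.000001-0.000008i   from Y*(Ω₁)=-0.418038+0.091549i, Y(Ω₂)=-0.000002+0.000019i
  term(m=-3) = -0.000187-0.000060i   from Y*(Ω₁)=+0.199111-0.276729i, Y(Ω₂)=-0.000179-0.000548i
  term(m=-2) = +0.000679-0.000760i   from Y*(Ω₁)=-0.009166-0.084702i, Y(Ω₂)=+0.008010+0.008882i
  term(m=-1) = -0.023781-0.053136i   from Y*(Ω₁)=+0.276610+0.248291i, Y(Ω₂)=-0.143102-0.063646i
  term(m=+0) = -0.019491-0.000000i   from Y*(Ω₁)=-0.019637-0.000000i, Y(Ω₂)=+0.992553+0.000000i
  term(m=+1) = -0.023781+0.053136i   from Y*(Ω₁)=-0.276610+0.248291i, Y(Ω₂)=+0.143102-0.063646i
  term(m=+2) = +0.000679+0.000760i   from Y*(Ω₁)=-0.009166+0.084702i, Y(Ω₂)=+0.008010-0.008882i
  term(m=+3) = -0.000187+0.000060i   from Y*(Ω₁)=-0.199111-0.276729i, Y(Ω₂)=+0.000179-0.000548i
  term(m=+4) = -0.000001+0.000008i   from Y*(Ω₁)=-0.418038-0.091549i, Y(Ω₂)=-0.000002-0.000019i
  term(m=+5) = +0.000000+0.000000i   from Y*(Ω₁)=-0.222590+0.126240i, Y(Ω₂)=-0.000000-0.000000i
  term(m=+6) = +0.000000-0.000000i   from Y*(Ω₁)=-0.026199+0.078171i, Y(Ω₂)=-0.000000-0.000000i
Total Σ_m = -0.066071-0.000000i. Multiply by 0.966644: -0.063867-0.000000i. P_6(cos γ) = -0.063867

-0.063867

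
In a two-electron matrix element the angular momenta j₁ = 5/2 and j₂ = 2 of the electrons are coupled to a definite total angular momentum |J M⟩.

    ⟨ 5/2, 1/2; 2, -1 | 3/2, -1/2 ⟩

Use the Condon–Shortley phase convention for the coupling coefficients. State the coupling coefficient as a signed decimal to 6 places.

-0.487950

√[4·3!2!1!/7! · 3!2!1!3!1!2!] = √(48/35)
  +(−1)^0/∏(0,3,2,1,0,0)! = 1/12  (running 1/12)
  +(−1)^1/∏(1,2,1,0,1,1)! = -1/2  (running -5/12)
⟨..|..⟩ = √(48/35)·(-5/12) = -0.487950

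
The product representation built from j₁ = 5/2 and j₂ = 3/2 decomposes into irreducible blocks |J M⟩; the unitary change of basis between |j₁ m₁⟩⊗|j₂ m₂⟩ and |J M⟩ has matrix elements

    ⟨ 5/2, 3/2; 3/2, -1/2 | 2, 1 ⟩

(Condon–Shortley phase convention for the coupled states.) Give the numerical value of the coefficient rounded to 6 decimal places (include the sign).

j₁+j₂−J=2  J+j₁−j₂=3  J−j₁+j₂=1  j₁+j₂+J+1=7
(j₁±m₁, j₂±m₂, J±M) = (4,1,1,2,3,1)
P² = 24/7
sum k=0..1:
  [0] +1/4 = 1/4
  [1] −1/6 = -1/6
S = 1/12
C² = P²·S² = 1/42 ; C = +0.154303

+√(1/42) = +0.154303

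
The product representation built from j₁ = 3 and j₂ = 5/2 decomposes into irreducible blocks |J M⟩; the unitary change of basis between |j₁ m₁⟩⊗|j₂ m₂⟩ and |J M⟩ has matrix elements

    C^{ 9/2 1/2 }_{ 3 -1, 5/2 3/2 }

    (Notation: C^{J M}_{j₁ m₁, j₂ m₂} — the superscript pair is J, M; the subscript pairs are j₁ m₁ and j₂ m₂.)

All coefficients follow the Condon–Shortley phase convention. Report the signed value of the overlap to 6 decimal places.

-0.594588

j₁+j₂−J=1  J+j₁−j₂=5  J−j₁+j₂=4  j₁+j₂+J+1=11
(j₁±m₁, j₂±m₂, J±M) = (2,4,4,1,5,4)
P² = 184320/77
sum k=0..1:
  [0] +1/576 = 1/576
  [1] −1/72 = -1/72
S = -7/576
C² = P²·S² = 35/99 ; C = -0.594588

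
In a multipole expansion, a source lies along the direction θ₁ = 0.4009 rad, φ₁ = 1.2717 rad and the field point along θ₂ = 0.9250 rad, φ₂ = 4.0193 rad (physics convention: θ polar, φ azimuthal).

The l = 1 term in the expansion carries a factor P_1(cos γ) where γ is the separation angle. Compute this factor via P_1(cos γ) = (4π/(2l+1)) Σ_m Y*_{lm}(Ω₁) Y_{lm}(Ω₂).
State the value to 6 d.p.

0.266334

Expand P_1 via completeness: Σ_{m} conj(Y_{1,m}) at Ω₁ times Y_{1,m} at Ω₂ —
  m=-1: (0.03973 + 0.12884j) × (-0.17629 + 0.21226j) = -0.03435 - 0.01428j  (running Σ = -0.03435 - 0.01428j)
  m=0: (0.44986 + 0.00000j) × (0.29406 + 0.00000j) = 0.13229 + 0.00000j  (running Σ = 0.09793 - 0.01428j)
  m=1: (-0.03973 + 0.12884j) × (0.17629 + 0.21226j) = -0.03435 + 0.01428j  (running Σ = 0.06358 + 0.00000j)
Total Σ_m = 0.06358 + 0.00000j. Multiply by 4.188790: 0.26633 + 0.00000j. P_1(cos γ) = 0.266334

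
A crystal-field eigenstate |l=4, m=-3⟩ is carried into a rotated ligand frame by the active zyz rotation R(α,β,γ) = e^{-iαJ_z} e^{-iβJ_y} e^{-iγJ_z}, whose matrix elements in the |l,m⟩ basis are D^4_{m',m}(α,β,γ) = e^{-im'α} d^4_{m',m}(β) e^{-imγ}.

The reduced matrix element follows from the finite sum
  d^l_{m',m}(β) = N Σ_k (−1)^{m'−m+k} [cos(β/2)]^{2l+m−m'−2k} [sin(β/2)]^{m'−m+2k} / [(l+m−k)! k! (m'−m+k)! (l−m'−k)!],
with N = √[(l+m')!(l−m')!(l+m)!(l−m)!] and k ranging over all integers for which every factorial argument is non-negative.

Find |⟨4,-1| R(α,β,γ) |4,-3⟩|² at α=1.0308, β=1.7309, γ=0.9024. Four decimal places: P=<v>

First d^4_{-1,-3}(β=1.7309), then the phase factors e^{-i(-1)α} and e^{-i(-3)γ}:
With c≡cos(β/2)=0.648298 and s≡sin(β/2)=0.761387, N=[6·120·1·5040]^{1/2}=1904.940944
k: max(0,(-3)−(-1))=0 … min(4+(-3),4−(-1))=1
  k=0: (−1)^2·1904.9409/(240)·0.6483^6·0.7614^2 = +0.341608
  k=1: (−1)^3·1904.9409/(144)·0.6483^4·0.7614^4 = -0.785305
d^4_{-1,-3}(1.7309) = +0.341608 -0.785305 = -0.443698
|D^4_{-1,-3}|² = |d^4_{-1,-3}(β)|² = (-0.443698)² = 0.196868 (the z-rotation phases have unit modulus)

P=0.1969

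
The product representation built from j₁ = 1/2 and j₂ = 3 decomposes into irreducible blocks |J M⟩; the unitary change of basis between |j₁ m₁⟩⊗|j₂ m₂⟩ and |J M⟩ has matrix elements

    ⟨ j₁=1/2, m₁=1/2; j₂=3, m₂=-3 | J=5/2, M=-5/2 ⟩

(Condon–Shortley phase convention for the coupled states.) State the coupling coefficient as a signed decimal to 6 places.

+0.925820

√[6·1!0!5!/7! · 1!0!0!6!0!5!] = √(86400/7)
  +(−1)^0/∏(0,1,0,0,0,5)! = 1/120  (running 1/120)
⟨..|..⟩ = √(86400/7)·(1/120) = +0.925820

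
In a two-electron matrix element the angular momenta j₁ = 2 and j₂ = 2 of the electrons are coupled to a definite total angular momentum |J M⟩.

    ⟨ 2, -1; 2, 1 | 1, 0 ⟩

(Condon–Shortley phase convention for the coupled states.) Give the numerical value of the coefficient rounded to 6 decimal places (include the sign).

√[3·3!1!1!/6! · 1!3!3!1!1!1!] = √(9/10)
  +(−1)^2/∏(2,1,1,1,0,0)! = 1/2  (running 1/2)
  +(−1)^3/∏(3,0,0,0,1,1)! = -1/6  (running 1/3)
⟨..|..⟩ = √(9/10)·(1/3) = +0.316228

+0.316228  (= +√(1/10))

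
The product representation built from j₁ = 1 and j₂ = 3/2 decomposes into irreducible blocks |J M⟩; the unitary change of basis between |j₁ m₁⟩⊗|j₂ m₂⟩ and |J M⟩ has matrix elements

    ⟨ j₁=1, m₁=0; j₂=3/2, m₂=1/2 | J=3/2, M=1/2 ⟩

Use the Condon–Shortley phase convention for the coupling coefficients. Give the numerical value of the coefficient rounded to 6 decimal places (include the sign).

triangle: 1!×1!×2!/5! = 2/120
(j±m)!: 1!×1!×2!×1!×2!×1! = 4
prefactor² = (2J+1)×Δ×N² = 4/15
  k=0: +1/(0!×1!×1!×2!×0!×0!) = 1/2
  k=1: −1/(1!×0!×0!×1!×1!×1!) = -1
Σ = -1/2  ⇒  CG² = 4/15×(-1/2)² = 1/15
CG = −√(1/15) = -0.258199

-0.258199  (= −√(1/15))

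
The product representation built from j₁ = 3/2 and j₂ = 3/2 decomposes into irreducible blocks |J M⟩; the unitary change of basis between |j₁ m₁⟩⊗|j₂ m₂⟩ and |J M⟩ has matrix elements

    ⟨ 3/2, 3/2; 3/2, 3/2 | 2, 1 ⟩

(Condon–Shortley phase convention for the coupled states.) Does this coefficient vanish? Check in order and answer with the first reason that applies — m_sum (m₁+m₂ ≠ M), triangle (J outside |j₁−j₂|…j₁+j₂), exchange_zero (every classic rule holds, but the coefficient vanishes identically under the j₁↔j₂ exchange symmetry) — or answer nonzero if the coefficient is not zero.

m_sum

m-sum: m₁+m₂ = 3/2+3/2 = 3, M = 1  ✗ ⇒ coefficient is 0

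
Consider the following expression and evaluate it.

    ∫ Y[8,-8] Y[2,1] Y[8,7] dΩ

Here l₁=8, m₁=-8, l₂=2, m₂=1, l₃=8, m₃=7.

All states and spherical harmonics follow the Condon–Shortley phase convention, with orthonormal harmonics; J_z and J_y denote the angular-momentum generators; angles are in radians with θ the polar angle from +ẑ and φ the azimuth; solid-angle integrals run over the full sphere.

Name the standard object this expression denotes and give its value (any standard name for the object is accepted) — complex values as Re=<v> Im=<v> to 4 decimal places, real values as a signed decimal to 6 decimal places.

Gaunt coefficient, +0.162642

This is a Gaunt coefficient — the integral of a triple product of spherical harmonics over the sphere.
m-sum 0 ✓  L=18 even ✓  6≤8≤10 ✓
Π(2lᵢ+1) = 17×5×17 = 1445
triangle coeff Δ(8,2,8) = 1/348840
Σ_t [0,2]: t=0:+1/116121600 t=1:−1/25401600 t=2:+1/116121600 = -1/45158400
(3j)²=24/1615 [(8 2 8; 0 0 0)], sign=-1
Σ_t [2,2]: t=2:+1/174356582400 = 1/174356582400
(3j)²=5/323 [(8 2 8; -8 1 7)], sign=-1
⇒ 4πI² = 120/361
I = (+1)√(120/361/(4π)) = 0.16264177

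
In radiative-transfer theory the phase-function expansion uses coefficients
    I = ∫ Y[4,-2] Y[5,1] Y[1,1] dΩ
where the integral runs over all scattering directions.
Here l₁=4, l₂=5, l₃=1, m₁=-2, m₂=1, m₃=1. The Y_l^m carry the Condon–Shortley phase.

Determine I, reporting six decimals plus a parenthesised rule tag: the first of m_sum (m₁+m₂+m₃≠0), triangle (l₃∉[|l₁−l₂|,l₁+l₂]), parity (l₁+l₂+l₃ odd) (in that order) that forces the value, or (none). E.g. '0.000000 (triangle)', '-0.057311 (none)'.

Rules hold: Σm=0, L=10 even, 1≤1≤9.
N = 9·11·3 = 297
Δ = 8!·0!·2!/11! = 1/495
Racah Σ t=4..4: t=4:+1/576 = 1/576
⇒ 3j(4 5 1; 0 0 0)² = 5/99, sgn -1
Racah Σ t=6..6: t=6:+1/2880 = 1/2880
⇒ 3j(4 5 1; -2 1 1)² = 2/165, sgn +1
4πI² = N·(3j₀)²·(3jₘ)² = 2/11
I = -1·√(0.181818/4π) = -0.12028562
No selection rule forces the value: the integral is nonzero (none).

-0.120286 (none)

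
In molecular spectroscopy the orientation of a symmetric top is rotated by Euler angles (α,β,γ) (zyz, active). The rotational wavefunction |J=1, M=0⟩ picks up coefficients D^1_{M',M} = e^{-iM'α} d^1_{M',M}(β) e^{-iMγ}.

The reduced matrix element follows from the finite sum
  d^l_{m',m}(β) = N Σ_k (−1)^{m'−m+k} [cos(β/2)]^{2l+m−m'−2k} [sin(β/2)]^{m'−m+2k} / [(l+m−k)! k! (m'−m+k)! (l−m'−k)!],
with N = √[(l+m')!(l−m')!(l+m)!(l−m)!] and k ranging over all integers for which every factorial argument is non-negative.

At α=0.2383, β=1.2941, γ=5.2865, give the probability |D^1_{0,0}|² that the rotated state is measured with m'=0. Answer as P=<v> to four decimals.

First d^1_{0,0}(β=1.2941), then the phase factors e^{-i(0)α} and e^{-i(0)γ}:
c=cos(1.294100/2)=0.797866, s=sin(1.294100/2)=0.602835; N=√[1·1·1·1]=1.000000
Admissible k: 0..1 (factorial args all ≥0)
  k=0: (−1)^0·1.0000/(1)·0.7979^2·0.6028^0 = +0.636590
  k=1: (−1)^1·1.0000/(1)·0.7979^0·0.6028^2 = -0.363410
d^1_{0,0}(1.2941) = +0.636590 -0.363410 = +0.273179
|D^1_{0,0}|² = |d^1_{0,0}(β)|² = (+0.273179)² = 0.074627 (the z-rotation phases have unit modulus)

P=0.0746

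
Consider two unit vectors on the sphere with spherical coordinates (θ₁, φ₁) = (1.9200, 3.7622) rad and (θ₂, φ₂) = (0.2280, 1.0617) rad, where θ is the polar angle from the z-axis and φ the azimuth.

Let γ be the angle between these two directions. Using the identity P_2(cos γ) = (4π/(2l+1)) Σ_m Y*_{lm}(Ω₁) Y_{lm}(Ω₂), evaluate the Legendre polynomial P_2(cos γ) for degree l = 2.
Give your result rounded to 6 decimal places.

Addition theorem: P_2(cos γ) = (4π/5) Σ_m Y*_{lm}(Ω₁) Y_{lm}(Ω₂), m = −2…2:
  m=-2: Y*=0.11038 + 0.32270j  Y=-0.01036 - 0.01680j  product 0.00428 - 0.00520j
  m=-1: Y*=0.20206 + 0.14444j  Y=0.08290 - 0.14853j  product 0.03820 - 0.01804j
  m=+0: Y*=-0.20463 + 0.00000j  Y=0.58244 + 0.00000j  product -0.11918 + 0.00000j
  m=+1: Y*=-0.20206 + 0.14444j  Y=-0.08290 - 0.14853j  product 0.03820 + 0.01804j
  m=+2: Y*=0.11038 - 0.32270j  Y=-0.01036 + 0.01680j  product 0.00428 + 0.00520j
Total Σ_m = -0.03422 + 0.00000j. Multiply by 2.513274: -0.08600 + 0.00000j. P_2(cos γ) = -0.086004

-0.086004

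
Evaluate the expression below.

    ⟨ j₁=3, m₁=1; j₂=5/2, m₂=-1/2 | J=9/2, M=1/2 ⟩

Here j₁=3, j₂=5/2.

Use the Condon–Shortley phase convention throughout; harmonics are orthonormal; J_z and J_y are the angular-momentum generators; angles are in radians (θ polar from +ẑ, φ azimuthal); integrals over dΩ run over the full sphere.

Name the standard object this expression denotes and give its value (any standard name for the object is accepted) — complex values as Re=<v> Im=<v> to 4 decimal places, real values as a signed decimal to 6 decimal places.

This is a Clebsch–Gordan (vector-coupling) coefficient.
√[10·1!5!4!/11! · 4!2!2!3!5!4!] = √(92160/77)
  +(−1)^0/∏(0,1,2,2,3,2)! = 1/48  (running 1/48)
  +(−1)^1/∏(1,0,1,1,4,3)! = -1/144  (running 1/72)
⟨..|..⟩ = √(92160/77)·(1/72) = +0.480500

Clebsch–Gordan coefficient, +√(160/693) ≈ +0.480500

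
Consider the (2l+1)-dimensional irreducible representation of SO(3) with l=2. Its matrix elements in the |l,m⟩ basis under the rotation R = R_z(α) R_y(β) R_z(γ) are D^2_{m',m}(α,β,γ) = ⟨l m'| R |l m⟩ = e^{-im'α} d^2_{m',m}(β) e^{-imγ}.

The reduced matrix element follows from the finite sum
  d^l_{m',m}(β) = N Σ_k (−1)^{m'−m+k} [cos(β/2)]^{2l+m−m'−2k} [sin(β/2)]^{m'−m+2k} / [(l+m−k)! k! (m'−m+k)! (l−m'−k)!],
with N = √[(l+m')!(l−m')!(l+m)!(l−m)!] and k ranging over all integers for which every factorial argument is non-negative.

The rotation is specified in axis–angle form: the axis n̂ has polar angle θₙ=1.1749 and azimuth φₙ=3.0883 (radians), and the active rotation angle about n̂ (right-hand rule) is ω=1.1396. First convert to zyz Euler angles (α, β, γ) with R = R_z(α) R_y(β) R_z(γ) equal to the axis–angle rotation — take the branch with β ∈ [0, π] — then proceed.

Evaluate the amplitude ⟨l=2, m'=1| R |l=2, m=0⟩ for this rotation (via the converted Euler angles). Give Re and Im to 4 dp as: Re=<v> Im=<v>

Re=0.1002 Im=0.5240

Axis–angle → zyz. n̂ = (sinθₙcosφₙ, sinθₙsinφₙ, cosθₙ) = (-0.921341, +0.049147, +0.385635), ω = 1.1396.
R = I cosω + sinω [n̂]ₓ + (1−cosω) n̂n̂ᵀ gives
  R = [+0.912036, -0.376692, -0.162152; +0.323981, +0.419364, +0.848039; -0.251449, -0.825976, +0.504516]
β = atan2(√(R₁₃²+R₂₃²), R₃₃) = 1.041975; α = atan2(R₂₃, R₁₃) mod 2π = 1.759724; γ = atan2(R₃₂, −R₃₁) mod 2π = 5.007902
First d^2_{1,0}(β=1.0420), then the phase factors e^{-i(1)α} and e^{-i(0)γ}:
Half-angle: c=0.867328, s=0.497737. N=√(6·1·2·2)=4.898979
k∈{0,1} keeps every argument non-negative
  k=0: (−1)^1·4.8990/(2)·0.8673^3·0.4977^1 = -0.795473
  k=1: (−1)^2·4.8990/(2)·0.8673^1·0.4977^3 = +0.261974
d^2_{1,0}(1.0420) = -0.795473 +0.261974 = -0.533499
D = (-0.187806-0.982206i)·(-0.533499)·(+1.000000+0.000000i) = +0.100194+0.524006i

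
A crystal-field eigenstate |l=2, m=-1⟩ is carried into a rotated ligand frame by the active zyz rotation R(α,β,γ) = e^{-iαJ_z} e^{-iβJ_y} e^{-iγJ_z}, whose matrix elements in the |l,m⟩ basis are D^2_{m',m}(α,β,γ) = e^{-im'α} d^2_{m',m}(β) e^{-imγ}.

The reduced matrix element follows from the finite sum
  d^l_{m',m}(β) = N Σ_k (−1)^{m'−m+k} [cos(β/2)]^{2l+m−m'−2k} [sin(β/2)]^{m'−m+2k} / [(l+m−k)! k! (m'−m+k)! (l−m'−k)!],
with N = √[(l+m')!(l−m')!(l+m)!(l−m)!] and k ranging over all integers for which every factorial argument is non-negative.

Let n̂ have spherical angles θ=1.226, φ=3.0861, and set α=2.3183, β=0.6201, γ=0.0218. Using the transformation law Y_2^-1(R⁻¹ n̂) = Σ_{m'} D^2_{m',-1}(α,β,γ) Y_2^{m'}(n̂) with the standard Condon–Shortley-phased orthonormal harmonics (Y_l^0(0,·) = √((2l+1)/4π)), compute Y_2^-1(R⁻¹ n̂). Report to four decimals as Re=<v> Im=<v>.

Re=0.1905 Im=-0.3335

Need the full column D^2_{m',-1} for m'=−2..2 at α=2.3183, β=0.6201, γ=0.0218.
cos(β/2)=0.952318, sin(β/2)=0.305106
d^2_{-2,-1}: single k=1 term ⇒ +0.527021;  D = -0.028439-0.526253i
d^2_{-1,-1}: k∈[0..1] ⇒ +0.822486 -0.253272 = +0.569214;  D = -0.395965+0.408920i
d^2_{0,-1}: k∈[0..1] ⇒ -0.645466 +0.066254 = -0.579212;  D = -0.579074-0.012626i
d^2_{1,-1}: k∈[0..1] ⇒ +0.253272 -0.008666 = +0.244607;  D = -0.162336-0.182974i
d^2_{2,-1}: single k=0 term ⇒ -0.054096;  D = +0.005271-0.053839i
Y_2^{m'}(θ=1.226,φ=3.0861) and Σ D·Y over m':
  (-0.0284-0.5263i)·(+0.3400+0.0379i)  (-0.3960+0.4089i)·(-0.2454-0.0136i)  (-0.5791-0.0126i)·(-0.2073+0.0000i)  (-0.1623-0.1830i)·(+0.2454-0.0136i)  (+0.0053-0.0538i)·(+0.3400-0.0379i)
Y_2^-1(R⁻¹ n̂) = +0.190470-0.333541i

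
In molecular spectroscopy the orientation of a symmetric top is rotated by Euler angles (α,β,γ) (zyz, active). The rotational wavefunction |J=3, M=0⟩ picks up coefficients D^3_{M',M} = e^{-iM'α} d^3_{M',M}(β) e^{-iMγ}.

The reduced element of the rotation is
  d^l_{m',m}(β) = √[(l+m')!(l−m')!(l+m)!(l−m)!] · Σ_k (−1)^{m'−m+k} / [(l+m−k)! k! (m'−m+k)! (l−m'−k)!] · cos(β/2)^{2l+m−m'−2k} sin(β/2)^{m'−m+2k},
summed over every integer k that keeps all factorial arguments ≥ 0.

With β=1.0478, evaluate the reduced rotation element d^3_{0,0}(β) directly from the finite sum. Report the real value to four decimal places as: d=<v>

d=-0.4377

d^3_{0,0}(β=1.0478) via the finite sum:
c=cos(1.047800/2)=0.865875, s=sin(1.047800/2)=0.500261; N=√[6·6·6·6]=36.000000
k: max(0,(0)−(0))=0 … min(3+(0),3−(0))=3
  k=0: (−1)^0·36.0000/(36)·0.8659^6·0.5003^0 = +0.421435
  k=1: (−1)^1·36.0000/(4)·0.8659^4·0.5003^2 = -1.266065
  k=2: (−1)^2·36.0000/(4)·0.8659^2·0.5003^4 = +0.422609
  k=3: (−1)^3·36.0000/(36)·0.8659^0·0.5003^6 = -0.015674
d^3_{0,0}(1.0478) = +0.421435 -1.266065 +0.422609 -0.015674 = -0.437695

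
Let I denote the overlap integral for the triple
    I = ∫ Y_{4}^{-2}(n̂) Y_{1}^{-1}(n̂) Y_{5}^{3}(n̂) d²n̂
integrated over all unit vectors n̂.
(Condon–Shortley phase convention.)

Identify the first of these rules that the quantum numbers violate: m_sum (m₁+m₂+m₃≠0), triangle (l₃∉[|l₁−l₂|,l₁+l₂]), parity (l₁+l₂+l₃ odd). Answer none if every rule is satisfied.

azimuthal sum: -2 − 1 + 3 = 0  ✓
3 ≤ 5 ≤ 5 (triangle on l)  ✓
L = 4 + 1 + 5 = 10 (even)  ✓

none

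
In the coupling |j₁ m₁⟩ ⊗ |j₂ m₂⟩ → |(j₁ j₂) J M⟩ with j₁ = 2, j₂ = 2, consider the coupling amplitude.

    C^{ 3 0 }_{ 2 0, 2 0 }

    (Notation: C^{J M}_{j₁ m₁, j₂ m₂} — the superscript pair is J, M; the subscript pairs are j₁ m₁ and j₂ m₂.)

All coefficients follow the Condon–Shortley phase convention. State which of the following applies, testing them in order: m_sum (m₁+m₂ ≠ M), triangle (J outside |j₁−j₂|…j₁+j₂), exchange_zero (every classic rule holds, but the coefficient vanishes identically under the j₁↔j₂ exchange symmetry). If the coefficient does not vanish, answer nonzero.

exchange_zero

m-sum: m₁+m₂ = 0+0 = 0, M = 0  ✓
triangle: |j₁−j₂| = 0 ≤ J = 3 ≤ j₁+j₂ = 4  ✓
exchange: j₁=j₂ and m₁=m₂, and (−1)^(j₁+j₂−J) = (−1)^1 = −1 forces ⟨j₁m₁;j₂m₂|JM⟩ = −⟨j₂m₂;j₁m₁|JM⟩ = −⟨j₁m₁;j₂m₂|JM⟩ ⇒ the coefficient vanishes identically
Racah sum check: Σ_k collapses to 0 ⇒ CG = 0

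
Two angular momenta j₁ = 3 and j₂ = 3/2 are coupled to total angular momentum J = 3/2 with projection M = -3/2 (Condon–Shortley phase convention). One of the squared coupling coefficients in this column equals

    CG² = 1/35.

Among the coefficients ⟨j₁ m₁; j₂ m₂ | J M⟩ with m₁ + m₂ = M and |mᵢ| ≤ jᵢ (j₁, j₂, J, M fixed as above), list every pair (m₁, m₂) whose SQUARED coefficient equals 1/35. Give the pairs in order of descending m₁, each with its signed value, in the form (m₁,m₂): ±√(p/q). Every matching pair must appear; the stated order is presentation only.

Admissible pairs with m₁+m₂ = M = -3/2: (-3,3/2), (-2,1/2), (-1,-1/2), (0,-3/2)
  (m₁,m₂)=(0,-3/2): CG² = 1/35, CG = +√(1/35)   ← matches the target
  (m₁,m₂)=(-1,-1/2): CG² = 4/35, CG = −√(4/35)
  (m₁,m₂)=(-2,1/2): CG² = 2/7, CG = +√(2/7)
  (m₁,m₂)=(-3,3/2): CG² = 4/7, CG = −√(4/7)
Pairs with CG² = 1/35: (0,-3/2): +√(1/35)

(0,-3/2): +√(1/35)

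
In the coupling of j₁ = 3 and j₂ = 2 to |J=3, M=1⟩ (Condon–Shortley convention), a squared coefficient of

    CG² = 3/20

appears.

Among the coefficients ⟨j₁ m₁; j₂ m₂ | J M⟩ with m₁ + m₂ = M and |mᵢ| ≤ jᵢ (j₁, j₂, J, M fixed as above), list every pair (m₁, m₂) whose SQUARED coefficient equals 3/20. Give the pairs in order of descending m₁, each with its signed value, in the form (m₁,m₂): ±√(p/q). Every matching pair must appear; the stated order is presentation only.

Admissible pairs with m₁+m₂ = M = 1: (-1,2), (0,1), (1,0), (2,-1), (3,-2)
  (m₁,m₂)=(3,-2): CG² = 1/6, CG = +√(1/6)
  (m₁,m₂)=(2,-1): CG² = 1/4, CG = +√(1/4)
  (m₁,m₂)=(1,0): CG² = 3/20, CG = −√(3/20)   ← matches the target
  (m₁,m₂)=(0,1): CG² = 1/30, CG = −√(1/30)
  (m₁,m₂)=(-1,2): CG² = 2/5, CG = +√(2/5)
Pairs with CG² = 3/20: (1,0): −√(3/20)

(1,0): −√(3/20)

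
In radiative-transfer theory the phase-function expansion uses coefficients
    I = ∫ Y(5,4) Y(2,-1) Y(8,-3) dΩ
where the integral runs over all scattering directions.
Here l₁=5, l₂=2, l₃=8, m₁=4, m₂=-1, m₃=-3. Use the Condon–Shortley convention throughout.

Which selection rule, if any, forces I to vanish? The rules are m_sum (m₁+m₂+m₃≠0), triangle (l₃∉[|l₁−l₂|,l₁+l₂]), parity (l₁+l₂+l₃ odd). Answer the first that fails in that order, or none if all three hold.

Σmᵢ = 0  ✓
l₃∈[|l₁−l₂|,l₁+l₂]=[3,7] required, l₃=8 fails  ✗
Σlᵢ = 15 ⇒ odd

triangle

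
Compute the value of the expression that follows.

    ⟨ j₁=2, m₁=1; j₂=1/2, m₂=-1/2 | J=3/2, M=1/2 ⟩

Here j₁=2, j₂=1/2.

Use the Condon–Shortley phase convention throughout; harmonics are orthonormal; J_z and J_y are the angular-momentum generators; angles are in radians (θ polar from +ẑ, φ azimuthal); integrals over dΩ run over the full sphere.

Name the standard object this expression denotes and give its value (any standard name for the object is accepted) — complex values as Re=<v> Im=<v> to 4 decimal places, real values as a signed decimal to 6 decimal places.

Clebsch–Gordan coefficient, +√(3/5) ≈ +0.774597

This is a Clebsch–Gordan (vector-coupling) coefficient.
triangle: 1!×3!×0!/5! = 6/120
(j±m)!: 3!×1!×0!×1!×2!×1! = 12
prefactor² = (2J+1)×Δ×N² = 12/5
  k=0: +1/(0!×1!×1!×0!×2!×0!) = 1/2
Σ = 1/2  ⇒  CG² = 12/5×(1/2)² = 3/5
CG = +√(3/5) = +0.774597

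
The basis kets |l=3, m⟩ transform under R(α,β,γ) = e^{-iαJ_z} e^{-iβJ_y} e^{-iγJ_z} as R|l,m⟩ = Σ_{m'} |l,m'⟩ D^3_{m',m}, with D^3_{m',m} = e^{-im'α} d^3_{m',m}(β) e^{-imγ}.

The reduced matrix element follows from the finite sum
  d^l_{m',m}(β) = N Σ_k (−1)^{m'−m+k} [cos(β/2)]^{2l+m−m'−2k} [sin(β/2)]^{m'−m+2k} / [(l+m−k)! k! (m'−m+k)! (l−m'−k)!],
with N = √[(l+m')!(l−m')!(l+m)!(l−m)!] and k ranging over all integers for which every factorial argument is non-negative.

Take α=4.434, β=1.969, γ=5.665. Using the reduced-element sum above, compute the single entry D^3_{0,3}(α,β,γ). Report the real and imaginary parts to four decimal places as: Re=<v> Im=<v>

First d^3_{0,3}(β=1.9690), then the phase factors e^{-i(0)α} and e^{-i(3)γ}:
With c≡cos(β/2)=0.553280 and s≡sin(β/2)=0.832996, N=[6·6·720·1]^{1/2}=160.996894
Admissible k: 3..3 (factorial args all ≥0)
  k=3: (−1)^0·160.9969/(36)·0.5533^3·0.8330^3 = +0.437801
d^3_{0,3}(1.9690) = +0.437801
Attach z-rotation phases: D = e^{-i(0)(4.4340)}·(+0.437801)·e^{-i(3)(5.6650)} = -0.122570+0.420294i

Re=-0.1226 Im=0.4203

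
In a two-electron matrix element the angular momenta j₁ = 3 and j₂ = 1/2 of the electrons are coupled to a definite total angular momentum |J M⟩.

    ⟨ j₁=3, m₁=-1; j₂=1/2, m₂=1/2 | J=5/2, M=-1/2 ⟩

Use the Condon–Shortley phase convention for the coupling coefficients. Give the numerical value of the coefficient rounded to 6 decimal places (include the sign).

j₁+j₂−J=1  J+j₁−j₂=5  J−j₁+j₂=0  j₁+j₂+J+1=7
(j₁±m₁, j₂±m₂, J±M) = (2,4,1,0,2,3)
P² = 576/7
sum k=1..1:
  [1] −1/12 = -1/12
S = -1/12
C² = P²·S² = 4/7 ; C = -0.755929

−√(4/7) = -0.755929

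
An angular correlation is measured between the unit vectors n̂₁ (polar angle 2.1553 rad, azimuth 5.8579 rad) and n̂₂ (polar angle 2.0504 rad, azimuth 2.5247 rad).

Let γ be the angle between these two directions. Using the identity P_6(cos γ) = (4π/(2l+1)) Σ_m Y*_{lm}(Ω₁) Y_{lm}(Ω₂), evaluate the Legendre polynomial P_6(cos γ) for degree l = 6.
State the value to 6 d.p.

Addition theorem: P_6(cos γ) = (4π/13) Σ_m Y*_{lm}(Ω₁) Y_{lm}(Ω₂), m = −6…6:
  m=-6: Y*=-0.135077-0.090418i  Y=-0.199602-0.125075i  product +0.015653+0.034942i
  m=-5: Y*=+0.196509+0.316502i  Y=-0.423703+0.024232i  product -0.090931-0.129341i
  m=-4: Y*=-0.052700-0.402019i  Y=-0.231765+0.185139i  product +0.086643+0.083417i
  m=-3: Y*=-0.021160+0.069649i  Y=+0.038146-0.132715i  product +0.008436+0.005465i
  m=-2: Y*=-0.212356+0.242011i  Y=-0.113290-0.323336i  product +0.102309+0.041245i
  m=-1: Y*=+0.185632-0.084078i  Y=+0.014929+0.010588i  product +0.003662+0.000710i
  m=+0: Y*=+0.272601-0.000000i  Y=+0.337290+0.000000i  product +0.091945+0.000000i
  m=+1: Y*=-0.185632-0.084078i  Y=-0.014929+0.010588i  product +0.003662-0.000710i
  m=+2: Y*=-0.212356-0.242011i  Y=-0.113290+0.323336i  product +0.102309-0.041245i
  m=+3: Y*=+0.021160+0.069649i  Y=-0.038146-0.132715i  product +0.008436-0.005465i
  m=+4: Y*=-0.052700+0.402019i  Y=-0.231765-0.185139i  product +0.086643-0.083417i
  m=+5: Y*=-0.196509+0.316502i  Y=+0.423703+0.024232i  product -0.090931+0.129341i
  m=+6: Y*=-0.135077+0.090418i  Y=-0.199602+0.125075i  product +0.015653-0.034942i
Accumulated sum +0.343488+0.000000i; after 4π/(2l+1) scaling, +0.332031+0.000000i ⇒ P_6 = 0.332031

0.332031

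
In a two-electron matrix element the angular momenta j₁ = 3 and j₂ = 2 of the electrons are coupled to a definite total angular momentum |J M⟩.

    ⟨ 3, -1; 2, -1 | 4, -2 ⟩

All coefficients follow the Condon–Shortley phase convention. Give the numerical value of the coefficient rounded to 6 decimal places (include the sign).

+0.188982  (= +√(1/28))

triangle: 1!×5!×3!/10! = 720/3628800
(j±m)!: 2!×4!×1!×3!×2!×6! = 414720
prefactor² = (2J+1)×Δ×N² = 5184/7
  k=0: +1/(0!×1!×4!×1!×1!×2!) = 1/48
  k=1: −1/(1!×0!×3!×0!×2!×3!) = -1/72
Σ = 1/144  ⇒  CG² = 5184/7×(1/144)² = 1/28
CG = +√(1/28) = +0.188982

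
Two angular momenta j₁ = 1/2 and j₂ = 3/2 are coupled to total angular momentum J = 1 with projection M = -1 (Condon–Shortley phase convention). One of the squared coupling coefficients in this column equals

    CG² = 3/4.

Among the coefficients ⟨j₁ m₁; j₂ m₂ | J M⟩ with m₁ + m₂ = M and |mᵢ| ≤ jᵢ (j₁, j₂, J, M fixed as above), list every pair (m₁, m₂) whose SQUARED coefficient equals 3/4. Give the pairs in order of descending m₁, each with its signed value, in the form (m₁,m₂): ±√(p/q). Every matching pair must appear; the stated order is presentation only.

(1/2,-3/2): +√(3/4)

Admissible pairs with m₁+m₂ = M = -1: (-1/2,-1/2), (1/2,-3/2)
  (m₁,m₂)=(1/2,-3/2): CG² = 3/4, CG = +√(3/4)   ← matches the target
  (m₁,m₂)=(-1/2,-1/2): CG² = 1/4, CG = −√(1/4)
Pairs with CG² = 3/4: (1/2,-3/2): +√(3/4)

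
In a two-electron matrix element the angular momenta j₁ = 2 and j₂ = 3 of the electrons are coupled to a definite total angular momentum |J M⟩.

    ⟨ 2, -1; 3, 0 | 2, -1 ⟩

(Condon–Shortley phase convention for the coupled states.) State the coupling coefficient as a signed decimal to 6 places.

+√(2/7) ≈ +0.534522

j₁+j₂−J=3  J+j₁−j₂=1  J−j₁+j₂=3  j₁+j₂+J+1=8
(j₁±m₁, j₂±m₂, J±M) = (1,3,3,3,1,3)
P² = 81/14
sum k=2..3:
  [2] +1/4 = 1/4
  [3] −1/36 = -1/36
S = 2/9
C² = P²·S² = 2/7 ; C = +0.534522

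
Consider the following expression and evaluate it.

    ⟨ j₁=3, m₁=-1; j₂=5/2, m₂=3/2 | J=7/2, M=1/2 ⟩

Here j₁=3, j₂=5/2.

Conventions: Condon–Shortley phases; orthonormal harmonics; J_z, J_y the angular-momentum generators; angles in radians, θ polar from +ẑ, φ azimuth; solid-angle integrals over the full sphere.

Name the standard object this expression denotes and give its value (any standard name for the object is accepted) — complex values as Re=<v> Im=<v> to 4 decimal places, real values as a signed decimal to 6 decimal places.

This is a Clebsch–Gordan (vector-coupling) coefficient.
triangle: 2!·4!·3!/10! = 288/3628800
(j±m)!: 2!·4!·4!·1!·4!·3! = 165888
prefactor² = (2J+1)·Δ·N² = 18432/175
  k=1: −1/(1!·1!·3!·3!·1!·0!) = -1/36
  k=2: +1/(2!·0!·2!·2!·2!·1!) = 1/16
Σ = 5/144  ⇒  CG² = 18432/175·(5/144)² = 8/63
CG = +√(8/63) = +0.356348

Clebsch–Gordan coefficient, +√(8/63) ≈ +0.356348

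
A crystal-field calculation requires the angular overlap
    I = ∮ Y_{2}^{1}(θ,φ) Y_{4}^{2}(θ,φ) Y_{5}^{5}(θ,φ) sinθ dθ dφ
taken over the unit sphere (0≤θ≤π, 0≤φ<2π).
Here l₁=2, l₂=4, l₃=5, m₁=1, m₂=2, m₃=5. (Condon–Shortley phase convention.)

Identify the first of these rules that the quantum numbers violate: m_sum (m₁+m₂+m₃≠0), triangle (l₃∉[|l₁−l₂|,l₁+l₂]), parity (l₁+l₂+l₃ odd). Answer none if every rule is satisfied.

m_sum

azimuthal sum: 1 + 2 + 5 = 8  ✗
2 ≤ 5 ≤ 6 (triangle on l)
L = 2 + 4 + 5 = 11 (odd)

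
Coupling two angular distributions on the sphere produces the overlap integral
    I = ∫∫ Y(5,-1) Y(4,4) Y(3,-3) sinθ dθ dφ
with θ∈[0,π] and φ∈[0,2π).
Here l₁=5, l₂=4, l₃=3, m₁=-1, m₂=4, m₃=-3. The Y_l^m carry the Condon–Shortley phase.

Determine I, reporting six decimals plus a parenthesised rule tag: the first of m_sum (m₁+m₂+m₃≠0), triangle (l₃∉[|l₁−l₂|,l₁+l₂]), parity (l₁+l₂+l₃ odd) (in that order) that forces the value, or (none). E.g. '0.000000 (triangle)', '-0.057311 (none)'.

0.050679 (none)

Rules hold: Σm=0, L=12 even, 1≤3≤9.
N = 11·9·7 = 693
Δ = 6!·4!·2!/13! = 1/180180
Racah Σ t=2..4: t=2:+1/576 t=3:−1/144 t=4:+1/576 = -1/288
⇒ 3j(5 4 3; 0 0 0)² = 20/1001, sgn +1
Racah Σ t=6..6: t=6:+1/34560 = 1/34560
⇒ 3j(5 4 3; -1 4 -3)² = 1/429, sgn +1
4πI² = N·(3j₀)²·(3jₘ)² = 60/1859
I = +1·√(0.0322754/4π) = 0.05067935
No selection rule forces the value: the integral is nonzero (none).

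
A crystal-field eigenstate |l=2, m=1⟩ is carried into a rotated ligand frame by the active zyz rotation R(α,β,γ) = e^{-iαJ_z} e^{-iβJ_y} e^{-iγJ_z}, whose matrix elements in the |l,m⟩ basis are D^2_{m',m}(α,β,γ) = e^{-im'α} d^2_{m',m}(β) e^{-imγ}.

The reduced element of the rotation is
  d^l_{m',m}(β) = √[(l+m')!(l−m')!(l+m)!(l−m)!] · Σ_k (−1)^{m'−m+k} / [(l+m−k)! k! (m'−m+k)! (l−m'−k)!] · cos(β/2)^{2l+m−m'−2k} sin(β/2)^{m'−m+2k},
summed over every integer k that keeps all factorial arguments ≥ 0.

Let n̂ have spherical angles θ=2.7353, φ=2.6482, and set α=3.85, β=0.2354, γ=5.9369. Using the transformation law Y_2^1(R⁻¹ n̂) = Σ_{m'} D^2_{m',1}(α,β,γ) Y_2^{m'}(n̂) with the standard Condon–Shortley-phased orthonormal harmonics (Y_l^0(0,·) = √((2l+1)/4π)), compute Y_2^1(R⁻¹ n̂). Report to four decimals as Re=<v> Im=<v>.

Need the full column D^2_{m',1} for m'=−2..2 at α=3.8500, β=0.2354, γ=5.9369.
cos(β/2)=0.993081, sin(β/2)=0.117428
d^2_{-2,1}: single k=3 term ⇒ +0.003216;  D = -0.000615+0.003157i
d^2_{-1,1}: k∈[2..3] ⇒ +0.040798 -0.000190 = +0.040608;  D = -0.020040-0.035319i
d^2_{0,1}: k∈[1..2] ⇒ +0.281711 -0.003939 = +0.277772;  D = +0.261283+0.094277i
d^2_{1,1}: k∈[0..1] ⇒ +0.972611 -0.040798 = +0.931813;  D = -0.871383+0.330104i
d^2_{2,1}: single k=0 term ⇒ -0.230016;  D = -0.110329+0.201828i
Y_2^{m'}(θ=2.7353,φ=2.6482) and Σ D·Y over m':
  (-0.0006+0.0032i)·(+0.0333+0.0503i)  (-0.0200-0.0353i)·(+0.2470+0.1328i)  (+0.2613+0.0943i)·(+0.4830+0.0000i)  (-0.8714+0.3301i)·(-0.2470+0.1328i)  (-0.1103+0.2018i)·(+0.0333-0.0503i)
Y_2^1(R⁻¹ n̂) = +0.303644-0.150795i

Re=0.3036 Im=-0.1508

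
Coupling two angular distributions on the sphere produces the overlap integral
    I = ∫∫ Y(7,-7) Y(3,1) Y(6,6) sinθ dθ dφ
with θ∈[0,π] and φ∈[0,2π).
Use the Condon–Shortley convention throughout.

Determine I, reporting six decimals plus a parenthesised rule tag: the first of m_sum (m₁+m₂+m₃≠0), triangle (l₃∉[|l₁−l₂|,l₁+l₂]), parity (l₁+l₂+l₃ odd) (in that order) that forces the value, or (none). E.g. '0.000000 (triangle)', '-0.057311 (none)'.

0.220392 (none)

m-sum 0 ✓  L=16 even ✓  4≤6≤10 ✓
Π(2lᵢ+1) = 15×7×13 = 1365
triangle coeff Δ(7,3,6) = 1/2042040
Σ_t [1,3]: t=1:−1/207360 t=2:+1/57600 t=3:−1/207360 = 1/129600
(3j)²=168/12155 [(7 3 6; 0 0 0)], sign=+1
Σ_t [4,4]: t=4:+1/174182400 = 1/174182400
(3j)²=11/340 [(7 3 6; -7 1 6)], sign=+1
⇒ 4πI² = 882/1445
I = (+1)√(882/1445/(4π)) = 0.22039180
No selection rule forces the value: the integral is nonzero (none).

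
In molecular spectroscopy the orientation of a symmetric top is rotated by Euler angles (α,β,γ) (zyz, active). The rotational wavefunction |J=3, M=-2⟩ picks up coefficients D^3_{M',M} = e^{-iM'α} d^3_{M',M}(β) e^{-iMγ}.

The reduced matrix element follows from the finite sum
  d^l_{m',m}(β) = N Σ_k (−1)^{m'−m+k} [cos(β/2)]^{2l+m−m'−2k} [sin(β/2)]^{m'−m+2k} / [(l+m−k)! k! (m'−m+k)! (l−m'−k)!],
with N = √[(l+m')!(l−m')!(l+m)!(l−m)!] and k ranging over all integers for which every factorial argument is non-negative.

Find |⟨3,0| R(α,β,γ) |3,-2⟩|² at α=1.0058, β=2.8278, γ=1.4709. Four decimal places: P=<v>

P=0.0154

D^3_{0,-2}(1.0058,2.8278,1.4709) = e^{-i·0·1.0058}·d^3_{0,-2}(2.8278)·e^{-i·-2·1.4709}. Compute d first:
c=cos(2.827800/2)=0.156253, s=sin(2.827800/2)=0.987717; N=√[6·6·1·120]=65.726707
Admissible k: 0..1 (factorial args all ≥0)
  k=0: (−1)^2·65.7267/(12)·0.1563^4·0.9877^2 = +0.003185
  k=1: (−1)^3·65.7267/(12)·0.1563^2·0.9877^4 = -0.127277
d^3_{0,-2}(2.8278) = +0.003185 -0.127277 = -0.124092
|D^3_{0,-2}|² = |d^3_{0,-2}(β)|² = (-0.124092)² = 0.015399 (the z-rotation phases have unit modulus)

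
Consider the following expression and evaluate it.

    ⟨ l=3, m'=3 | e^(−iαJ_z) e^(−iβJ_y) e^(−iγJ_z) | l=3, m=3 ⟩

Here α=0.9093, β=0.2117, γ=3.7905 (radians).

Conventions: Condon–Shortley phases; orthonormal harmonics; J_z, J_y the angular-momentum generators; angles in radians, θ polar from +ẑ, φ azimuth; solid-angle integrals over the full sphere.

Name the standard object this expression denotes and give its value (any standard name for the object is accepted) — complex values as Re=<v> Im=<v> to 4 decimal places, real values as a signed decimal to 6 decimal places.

This is a Wigner D-matrix element — the rotation-matrix element ⟨l m'| R(α,β,γ) |l m⟩ in the angular-momentum basis.
Split into d^3_{3,3}(β=0.2117) × two z-phases.
With c≡cos(β/2)=0.994403 and s≡sin(β/2)=0.105652, N=[720·1·720·1]^{1/2}=720.000000
The bounds max(0,m−m')=0 and min(l+m,l−m')=0 give 1 term
  k=0: (−1)^0·720.0000/(720)·0.9944^6·0.1057^0 = +0.966885
d^3_{3,3}(0.2117) = +0.966885
Phases: e^{-i·(3)·0.9093}=-0.915643-0.401993i, e^{-i·(3)·3.7905}=+0.367134+0.930168i ⇒ D=+0.036508-0.966196i

Wigner D-matrix element, Re=0.0365 Im=-0.9662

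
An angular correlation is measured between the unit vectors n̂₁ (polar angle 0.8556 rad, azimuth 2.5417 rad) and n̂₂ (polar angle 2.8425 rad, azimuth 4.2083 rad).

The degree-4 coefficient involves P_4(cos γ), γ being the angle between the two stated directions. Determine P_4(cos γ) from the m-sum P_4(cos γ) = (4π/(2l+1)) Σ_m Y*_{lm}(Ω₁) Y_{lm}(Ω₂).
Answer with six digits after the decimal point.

-0.428236

Term-by-term m-sum for l=4 (normalisation 4π/9 = 1.396263):
  m=-4: (-0.105969, -0.097153) × (-0.001438, 0.003010) = (0.000445, -0.000179)  (running Σ = (0.000445, -0.000179))
  m=-3: (0.080137, 0.343987) × (-0.030546, 0.001790) = (-0.003064, -0.010364)  (running Σ = (-0.002619, -0.010543))
  m=-2: (0.138962, -0.357204) × (-0.083536, -0.132470) = (-0.058927, 0.011431)  (running Σ = (-0.061546, 0.000888))
  m=-1: (-0.001972, 0.001349) × (0.218261, -0.395669) = (0.000103, 0.001075)  (running Σ = (-0.061443, 0.001962))
  m=0: (-0.362685, -0.000000) × (0.506819, 0.000000) = (-0.183816, -0.000000)  (running Σ = (-0.245259, 0.001962))
  m=1: (0.001972, 0.001349) × (-0.218261, -0.395669) = (0.000103, -0.001075)  (running Σ = (-0.245155, 0.000888))
  m=2: (0.138962, 0.357204) × (-0.083536, 0.132470) = (-0.058927, -0.011431)  (running Σ = (-0.304083, -0.010543))
  m=3: (-0.080137, 0.343987) × (0.030546, 0.001790) = (-0.003064, 0.010364)  (running Σ = (-0.307146, -0.000179))
  m=4: (-0.105969, 0.097153) × (-0.001438, -0.003010) = (0.000445, 0.000179)  (running Σ = (-0.306701, -0.000000))
Total Σ_m = (-0.306701, -0.000000). Multiply by 1.396263: (-0.428236, -0.000000). P_4(cos γ) = -0.428236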